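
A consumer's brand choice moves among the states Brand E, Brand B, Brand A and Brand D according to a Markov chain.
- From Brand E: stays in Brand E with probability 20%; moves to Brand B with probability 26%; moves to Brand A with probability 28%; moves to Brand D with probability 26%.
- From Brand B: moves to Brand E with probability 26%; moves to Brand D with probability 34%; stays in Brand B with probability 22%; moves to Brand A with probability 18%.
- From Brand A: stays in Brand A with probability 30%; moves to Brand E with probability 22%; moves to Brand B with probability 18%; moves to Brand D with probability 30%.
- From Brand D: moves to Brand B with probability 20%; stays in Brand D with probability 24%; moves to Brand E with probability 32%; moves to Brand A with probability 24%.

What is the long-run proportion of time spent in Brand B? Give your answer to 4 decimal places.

Let the stationary distribution be π with π = πP and π_1 + π_2 + π_3 + π_4 = 1.
π_1 = 0.2·π_1 + 0.26·π_2 + 0.22·π_3 + 0.32·π_4
π_2 = 0.26·π_1 + 0.22·π_2 + 0.18·π_3 + 0.2·π_4
π_3 = 0.28·π_1 + 0.18·π_2 + 0.3·π_3 + 0.24·π_4
Solving with the normalization constraint gives π = (0.2517, 0.2143, 0.2523, 0.2816).
So the stationary probability of Brand B is 0.2143.

0.2143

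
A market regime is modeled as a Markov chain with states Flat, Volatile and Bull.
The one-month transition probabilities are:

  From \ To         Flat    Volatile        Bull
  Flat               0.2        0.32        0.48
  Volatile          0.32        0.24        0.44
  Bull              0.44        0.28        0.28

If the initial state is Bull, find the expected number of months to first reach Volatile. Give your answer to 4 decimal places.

Let t(s) be the expected number of months to first reach Volatile from state s, with t(Volatile) = 0. Conditioning on the first month:
t(Flat) = 1 + 0.2·t(Flat) + 0.48·t(Bull)
t(Bull) = 1 + 0.44·t(Flat) + 0.28·t(Bull)
Solving: t(Flat) = 3.2895, t(Bull) = 3.3991.
Expected months from Bull to Volatile: 3.3991.

3.3991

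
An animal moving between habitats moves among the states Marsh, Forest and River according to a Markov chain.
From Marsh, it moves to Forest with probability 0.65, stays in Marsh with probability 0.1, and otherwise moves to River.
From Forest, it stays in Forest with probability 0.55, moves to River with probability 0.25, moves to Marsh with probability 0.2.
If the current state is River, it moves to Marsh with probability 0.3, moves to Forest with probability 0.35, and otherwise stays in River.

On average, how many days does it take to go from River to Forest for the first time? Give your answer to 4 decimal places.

2.3529

Let t(s) be the expected number of days to first reach Forest from state s, with t(Forest) = 0. Conditioning on the first day:
t(Marsh) = 1 + 0.1·t(Marsh) + 0.25·t(River)
t(River) = 1 + 0.3·t(Marsh) + 0.35·t(River)
Solving: t(Marsh) = 1.7647, t(River) = 2.3529.
Expected days from River to Forest: 2.3529.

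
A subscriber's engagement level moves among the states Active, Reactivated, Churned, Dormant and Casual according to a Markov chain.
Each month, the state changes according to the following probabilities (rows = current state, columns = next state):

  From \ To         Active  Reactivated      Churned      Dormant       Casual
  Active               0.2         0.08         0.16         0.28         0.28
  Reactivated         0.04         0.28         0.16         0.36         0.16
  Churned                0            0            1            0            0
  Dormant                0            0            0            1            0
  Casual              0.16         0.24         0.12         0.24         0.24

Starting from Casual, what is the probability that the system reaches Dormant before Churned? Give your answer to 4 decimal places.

0.6696

Let h(s) be the probability of absorption at Dormant starting from transient state s. Then h(Dormant) = 1 and h(Churned) = 0. By first-step analysis:
h(Active) = 0.2·h(Active) + 0.08·h(Reactivated) + 0.16·0 + 0.28·1 + 0.28·h(Casual)
h(Reactivated) = 0.04·h(Active) + 0.28·h(Reactivated) + 0.16·0 + 0.36·1 + 0.16·h(Casual)
h(Casual) = 0.16·h(Active) + 0.24·h(Reactivated) + 0.12·0 + 0.24·1 + 0.24·h(Casual)
Solving: h(Active) = 0.6529, h(Reactivated) = 0.6851, h(Casual) = 0.6696.
Starting from Casual, the probability is 0.6696.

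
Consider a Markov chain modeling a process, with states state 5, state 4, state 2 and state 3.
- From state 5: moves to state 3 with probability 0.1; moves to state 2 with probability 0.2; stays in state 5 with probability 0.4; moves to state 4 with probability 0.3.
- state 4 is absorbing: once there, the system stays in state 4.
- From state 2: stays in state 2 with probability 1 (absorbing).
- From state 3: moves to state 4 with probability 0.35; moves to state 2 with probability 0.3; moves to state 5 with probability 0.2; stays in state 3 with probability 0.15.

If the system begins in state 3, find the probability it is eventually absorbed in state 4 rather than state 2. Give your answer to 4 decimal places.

0.5510

Let h(s) be the probability of absorption at state 4 starting from transient state s. Then h(state 4) = 1 and h(state 2) = 0. By first-step analysis:
h(state 5) = 0.4·h(state 5) + 0.3·1 + 0.2·0 + 0.1·h(state 3)
h(state 3) = 0.2·h(state 5) + 0.35·1 + 0.3·0 + 0.15·h(state 3)
Solving: h(state 5) = 0.5918, h(state 3) = 0.5510.
Starting from state 3, the probability is 0.5510.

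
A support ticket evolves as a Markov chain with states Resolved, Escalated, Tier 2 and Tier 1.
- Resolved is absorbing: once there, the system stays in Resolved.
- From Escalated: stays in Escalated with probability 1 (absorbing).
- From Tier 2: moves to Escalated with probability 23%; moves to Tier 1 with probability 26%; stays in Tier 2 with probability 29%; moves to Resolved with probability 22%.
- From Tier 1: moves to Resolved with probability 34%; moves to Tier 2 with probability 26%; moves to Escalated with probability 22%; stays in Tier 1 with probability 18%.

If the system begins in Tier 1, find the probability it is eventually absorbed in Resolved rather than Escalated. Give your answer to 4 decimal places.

0.5803

Let h(s) be the probability of absorption at Resolved starting from transient state s. Then h(Resolved) = 1 and h(Escalated) = 0. By first-step analysis:
h(Tier 2) = 0.22·1 + 0.23·0 + 0.29·h(Tier 2) + 0.26·h(Tier 1)
h(Tier 1) = 0.34·1 + 0.22·0 + 0.26·h(Tier 2) + 0.18·h(Tier 1)
Solving: h(Tier 2) = 0.5223, h(Tier 1) = 0.5803.
Starting from Tier 1, the probability is 0.5803.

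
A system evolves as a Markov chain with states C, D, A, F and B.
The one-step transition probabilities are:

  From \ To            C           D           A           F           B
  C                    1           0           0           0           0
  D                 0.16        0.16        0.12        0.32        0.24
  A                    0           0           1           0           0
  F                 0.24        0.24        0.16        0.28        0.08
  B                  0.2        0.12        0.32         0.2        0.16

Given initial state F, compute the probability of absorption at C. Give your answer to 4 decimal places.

0.5603

Let h(s) be the probability of absorption at C starting from transient state s. Then h(C) = 1 and h(A) = 0. By first-step analysis:
h(D) = 0.16·1 + 0.16·h(D) + 0.12·0 + 0.32·h(F) + 0.24·h(B)
h(F) = 0.24·1 + 0.24·h(D) + 0.16·0 + 0.28·h(F) + 0.08·h(B)
h(B) = 0.2·1 + 0.12·h(D) + 0.32·0 + 0.2·h(F) + 0.16·h(B)
Solving: h(D) = 0.5318, h(F) = 0.5603, h(B) = 0.4475.
Starting from F, the probability is 0.5603.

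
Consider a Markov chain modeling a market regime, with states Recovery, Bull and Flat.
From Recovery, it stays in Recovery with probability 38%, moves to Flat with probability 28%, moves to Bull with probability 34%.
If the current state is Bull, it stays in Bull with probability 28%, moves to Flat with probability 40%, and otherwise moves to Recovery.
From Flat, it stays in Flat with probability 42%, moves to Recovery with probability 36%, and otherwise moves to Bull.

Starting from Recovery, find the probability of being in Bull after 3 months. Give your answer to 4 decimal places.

0.2796

Propagate the distribution vector 3 months from Recovery.
After 0 months: (1.0000, 0.0000, 0.0000)
After 1 month: (0.3800, 0.3400, 0.2800)
After 2 months: (0.3540, 0.2860, 0.3600)
After 3 months: (0.3556, 0.2796, 0.3647)
P(in Bull after 3 months) = 0.2796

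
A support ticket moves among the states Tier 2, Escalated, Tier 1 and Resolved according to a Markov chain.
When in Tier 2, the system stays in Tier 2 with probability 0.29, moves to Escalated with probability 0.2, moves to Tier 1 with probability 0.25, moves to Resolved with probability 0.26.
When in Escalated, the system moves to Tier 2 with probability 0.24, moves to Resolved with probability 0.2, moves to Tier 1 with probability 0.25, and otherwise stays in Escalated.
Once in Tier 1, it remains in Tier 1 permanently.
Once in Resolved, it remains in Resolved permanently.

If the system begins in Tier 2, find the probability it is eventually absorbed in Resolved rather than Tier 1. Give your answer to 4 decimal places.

0.4965

Let h(s) be the probability of absorption at Resolved starting from transient state s. Then h(Resolved) = 1 and h(Tier 1) = 0. By first-step analysis:
h(Tier 2) = 0.29·h(Tier 2) + 0.2·h(Escalated) + 0.25·0 + 0.26·1
h(Escalated) = 0.24·h(Tier 2) + 0.31·h(Escalated) + 0.25·0 + 0.2·1
Solving: h(Tier 2) = 0.4965, h(Escalated) = 0.4625.
Starting from Tier 2, the probability is 0.4965.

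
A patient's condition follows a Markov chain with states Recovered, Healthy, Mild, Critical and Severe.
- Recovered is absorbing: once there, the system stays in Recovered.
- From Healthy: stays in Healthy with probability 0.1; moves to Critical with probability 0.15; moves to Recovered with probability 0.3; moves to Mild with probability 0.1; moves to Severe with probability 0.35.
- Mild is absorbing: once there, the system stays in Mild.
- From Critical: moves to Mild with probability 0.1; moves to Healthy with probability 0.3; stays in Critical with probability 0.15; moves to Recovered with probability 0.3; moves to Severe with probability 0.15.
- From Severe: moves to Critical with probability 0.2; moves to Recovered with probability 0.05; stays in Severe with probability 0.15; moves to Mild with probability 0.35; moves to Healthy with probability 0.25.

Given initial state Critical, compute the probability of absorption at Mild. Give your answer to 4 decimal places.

Let h(s) be the probability of absorption at Mild starting from transient state s. Then h(Mild) = 1 and h(Recovered) = 0. By first-step analysis:
h(Healthy) = 0.3·0 + 0.1·h(Healthy) + 0.1·1 + 0.15·h(Critical) + 0.35·h(Severe)
h(Critical) = 0.3·0 + 0.3·h(Healthy) + 0.1·1 + 0.15·h(Critical) + 0.15·h(Severe)
h(Severe) = 0.05·0 + 0.25·h(Healthy) + 0.35·1 + 0.2·h(Critical) + 0.15·h(Severe)
Solving: h(Healthy) = 0.4153, h(Critical) = 0.3740, h(Severe) = 0.6219.
Starting from Critical, the probability is 0.3740.

0.3740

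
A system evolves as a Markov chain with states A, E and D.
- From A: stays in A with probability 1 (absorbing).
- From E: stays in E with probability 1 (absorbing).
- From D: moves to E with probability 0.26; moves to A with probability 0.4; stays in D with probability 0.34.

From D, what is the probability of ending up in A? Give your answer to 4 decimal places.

Let h(s) be the probability of absorption at A starting from transient state s. Then h(A) = 1 and h(E) = 0. By first-step analysis:
h(D) = 0.4·1 + 0.26·0 + 0.34·h(D)
Solving: h(D) = 0.6061.
Starting from D, the probability is 0.6061.

0.6061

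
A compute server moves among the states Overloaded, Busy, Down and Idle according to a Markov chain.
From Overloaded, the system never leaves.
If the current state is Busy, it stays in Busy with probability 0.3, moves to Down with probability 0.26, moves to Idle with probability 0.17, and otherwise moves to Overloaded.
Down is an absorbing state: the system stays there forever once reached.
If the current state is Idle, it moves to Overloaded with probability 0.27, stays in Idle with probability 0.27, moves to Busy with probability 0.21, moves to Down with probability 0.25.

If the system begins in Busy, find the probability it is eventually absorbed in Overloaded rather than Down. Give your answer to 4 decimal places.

Let h(s) be the probability of absorption at Overloaded starting from transient state s. Then h(Overloaded) = 1 and h(Down) = 0. By first-step analysis:
h(Busy) = 0.27·1 + 0.3·h(Busy) + 0.26·0 + 0.17·h(Idle)
h(Idle) = 0.27·1 + 0.21·h(Busy) + 0.25·0 + 0.27·h(Idle)
Solving: h(Busy) = 0.5113, h(Idle) = 0.5169.
Starting from Busy, the probability is 0.5113.

0.5113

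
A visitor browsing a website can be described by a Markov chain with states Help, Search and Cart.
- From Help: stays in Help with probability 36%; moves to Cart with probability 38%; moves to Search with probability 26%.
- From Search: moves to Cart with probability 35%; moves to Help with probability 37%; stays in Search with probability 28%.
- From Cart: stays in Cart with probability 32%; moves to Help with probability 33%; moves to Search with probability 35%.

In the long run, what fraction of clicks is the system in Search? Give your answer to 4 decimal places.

0.2975

Let the stationary distribution be π with π = πP and π_1 + π_2 + π_3 = 1.
π_1 = 0.36·π_1 + 0.37·π_2 + 0.33·π_3
π_2 = 0.26·π_1 + 0.28·π_2 + 0.35·π_3
Solving with the normalization constraint gives π = (0.3525, 0.2975, 0.3501).
So the stationary probability of Search is 0.2975.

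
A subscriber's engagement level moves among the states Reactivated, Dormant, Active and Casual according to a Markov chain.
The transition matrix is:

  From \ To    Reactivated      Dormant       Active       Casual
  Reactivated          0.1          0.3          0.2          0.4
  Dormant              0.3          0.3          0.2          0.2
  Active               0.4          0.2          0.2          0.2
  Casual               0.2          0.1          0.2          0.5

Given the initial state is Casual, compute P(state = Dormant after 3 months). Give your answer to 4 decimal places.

0.2020

Propagate the distribution vector 3 months from Casual.
After 0 months: (0.0000, 0.0000, 0.0000, 1.0000)
After 1 month: (0.2000, 0.1000, 0.2000, 0.5000)
After 2 months: (0.2300, 0.1800, 0.2000, 0.3900)
After 3 months: (0.2350, 0.2020, 0.2000, 0.3630)
P(in Dormant after 3 months) = 0.2020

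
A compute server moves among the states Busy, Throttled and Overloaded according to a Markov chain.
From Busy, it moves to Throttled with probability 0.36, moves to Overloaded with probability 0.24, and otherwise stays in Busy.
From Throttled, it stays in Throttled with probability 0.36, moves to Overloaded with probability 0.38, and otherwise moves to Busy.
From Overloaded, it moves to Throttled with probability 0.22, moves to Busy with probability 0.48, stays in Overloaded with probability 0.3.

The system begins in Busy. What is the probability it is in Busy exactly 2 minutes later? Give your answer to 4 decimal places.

Sum over the intermediate state after 1 minute:
P = P(Busy→Busy)·P(Busy→Busy) + P(Busy→Throttled)·P(Throttled→Busy) + P(Busy→Overloaded)·P(Overloaded→Busy)
  = 0.4×0.4 + 0.36×0.26 + 0.24×0.48
  = 0.1600 + 0.0936 + 0.1152 = 0.3688

0.3688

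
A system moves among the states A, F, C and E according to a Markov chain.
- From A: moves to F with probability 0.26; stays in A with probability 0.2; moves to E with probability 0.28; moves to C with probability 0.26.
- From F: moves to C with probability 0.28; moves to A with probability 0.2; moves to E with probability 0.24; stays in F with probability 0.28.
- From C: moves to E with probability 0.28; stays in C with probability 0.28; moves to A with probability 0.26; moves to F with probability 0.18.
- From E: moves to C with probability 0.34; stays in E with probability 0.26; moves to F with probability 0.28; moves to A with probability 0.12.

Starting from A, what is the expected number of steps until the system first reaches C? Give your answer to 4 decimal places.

Let t(s) be the expected number of steps to first reach C from state s, with t(C) = 0. Conditioning on the first step:
t(A) = 1 + 0.2·t(A) + 0.26·t(F) + 0.28·t(E)
t(F) = 1 + 0.2·t(A) + 0.28·t(F) + 0.24·t(E)
t(E) = 1 + 0.12·t(A) + 0.28·t(F) + 0.26·t(E)
Solving: t(A) = 3.4901, t(F) = 3.4301, t(E) = 3.2152.
Expected steps from A to C: 3.4901.

3.4901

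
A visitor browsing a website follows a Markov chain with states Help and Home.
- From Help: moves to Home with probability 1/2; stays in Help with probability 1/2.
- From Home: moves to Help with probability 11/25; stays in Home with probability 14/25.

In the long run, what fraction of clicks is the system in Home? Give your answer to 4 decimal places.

Let the stationary distribution be π with π = πP and π_1 + π_2 = 1.
π_1 = 0.5·π_1 + 0.44·π_2
Solving with the normalization constraint gives π = (0.4681, 0.5319).
So the stationary probability of Home is 0.5319.

0.5319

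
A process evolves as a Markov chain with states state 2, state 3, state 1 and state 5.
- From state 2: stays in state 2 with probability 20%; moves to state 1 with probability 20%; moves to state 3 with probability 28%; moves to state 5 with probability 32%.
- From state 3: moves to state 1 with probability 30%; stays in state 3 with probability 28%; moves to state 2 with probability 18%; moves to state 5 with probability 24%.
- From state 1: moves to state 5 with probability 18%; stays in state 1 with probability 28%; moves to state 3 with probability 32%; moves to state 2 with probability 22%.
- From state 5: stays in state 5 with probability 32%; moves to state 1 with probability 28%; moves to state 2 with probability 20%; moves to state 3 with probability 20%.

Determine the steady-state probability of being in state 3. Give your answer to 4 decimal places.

0.2699

Let the stationary distribution be π with π = πP and π_1 + π_2 + π_3 + π_4 = 1.
π_1 = 0.2·π_1 + 0.18·π_2 + 0.22·π_3 + 0.2·π_4
π_2 = 0.28·π_1 + 0.28·π_2 + 0.32·π_3 + 0.2·π_4
π_3 = 0.2·π_1 + 0.3·π_2 + 0.28·π_3 + 0.28·π_4
Solving with the normalization constraint gives π = (0.2000, 0.2699, 0.2694, 0.2607).
So the stationary probability of state 3 is 0.2699.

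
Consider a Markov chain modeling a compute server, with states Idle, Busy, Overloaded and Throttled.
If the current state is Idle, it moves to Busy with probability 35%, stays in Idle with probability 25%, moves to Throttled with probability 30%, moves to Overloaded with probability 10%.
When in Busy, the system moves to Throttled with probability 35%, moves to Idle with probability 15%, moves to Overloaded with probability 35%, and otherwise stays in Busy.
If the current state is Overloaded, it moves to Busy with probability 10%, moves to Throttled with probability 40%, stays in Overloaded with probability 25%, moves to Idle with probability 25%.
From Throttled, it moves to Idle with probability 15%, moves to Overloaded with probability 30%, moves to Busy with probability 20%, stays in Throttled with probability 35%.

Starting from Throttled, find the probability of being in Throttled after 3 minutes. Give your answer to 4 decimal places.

0.3535

Propagate the distribution vector 3 minutes from Throttled.
After 0 minutes: (0.0000, 0.0000, 0.0000, 1.0000)
After 1 minute: (0.1500, 0.2000, 0.3000, 0.3500)
After 2 minutes: (0.1950, 0.1825, 0.2650, 0.3575)
After 3 minutes: (0.1960, 0.1936, 0.2569, 0.3535)
P(in Throttled after 3 minutes) = 0.3535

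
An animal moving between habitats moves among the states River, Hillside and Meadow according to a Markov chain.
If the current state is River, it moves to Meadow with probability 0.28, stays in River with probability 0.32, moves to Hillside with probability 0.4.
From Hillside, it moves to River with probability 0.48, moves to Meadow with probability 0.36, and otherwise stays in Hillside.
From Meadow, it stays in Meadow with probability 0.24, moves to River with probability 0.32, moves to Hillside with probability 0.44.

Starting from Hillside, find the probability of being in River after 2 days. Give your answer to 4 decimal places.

0.3456

Sum over the intermediate state after 1 day:
P = P(Hillside→River)·P(River→River) + P(Hillside→Hillside)·P(Hillside→River) + P(Hillside→Meadow)·P(Meadow→River)
  = 0.48×0.32 + 0.16×0.48 + 0.36×0.32
  = 0.1536 + 0.0768 + 0.1152 = 0.3456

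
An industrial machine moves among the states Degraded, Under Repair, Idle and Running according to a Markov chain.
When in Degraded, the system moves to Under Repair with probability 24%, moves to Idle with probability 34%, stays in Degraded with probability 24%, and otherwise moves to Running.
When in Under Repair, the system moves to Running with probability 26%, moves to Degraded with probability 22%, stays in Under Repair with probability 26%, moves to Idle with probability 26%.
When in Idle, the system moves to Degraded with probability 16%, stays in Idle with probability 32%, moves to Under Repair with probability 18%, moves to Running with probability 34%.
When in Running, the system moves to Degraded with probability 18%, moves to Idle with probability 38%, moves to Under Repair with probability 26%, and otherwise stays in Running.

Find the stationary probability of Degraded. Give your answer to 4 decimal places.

Let the stationary distribution be π with π = πP and π_1 + π_2 + π_3 + π_4 = 1.
π_1 = 0.24·π_1 + 0.22·π_2 + 0.16·π_3 + 0.18·π_4
π_2 = 0.24·π_1 + 0.26·π_2 + 0.18·π_3 + 0.26·π_4
π_3 = 0.34·π_1 + 0.26·π_2 + 0.32·π_3 + 0.38·π_4
Solving with the normalization constraint gives π = (0.1944, 0.2301, 0.3251, 0.2504).
So the stationary probability of Degraded is 0.1944.

0.1944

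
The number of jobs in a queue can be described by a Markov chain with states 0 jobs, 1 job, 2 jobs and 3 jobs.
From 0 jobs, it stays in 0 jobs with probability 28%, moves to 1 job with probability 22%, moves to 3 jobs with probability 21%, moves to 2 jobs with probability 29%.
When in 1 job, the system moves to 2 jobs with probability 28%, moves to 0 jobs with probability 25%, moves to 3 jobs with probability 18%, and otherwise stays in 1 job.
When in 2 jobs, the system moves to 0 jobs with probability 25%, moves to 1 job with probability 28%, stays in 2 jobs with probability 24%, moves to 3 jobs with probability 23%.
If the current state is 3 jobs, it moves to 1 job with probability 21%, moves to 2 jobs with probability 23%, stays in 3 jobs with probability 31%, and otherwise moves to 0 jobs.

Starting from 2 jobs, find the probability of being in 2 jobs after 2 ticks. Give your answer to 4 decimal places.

0.2614

Propagate the distribution vector 2 ticks from 2 jobs.
After 0 ticks: (0.0000, 0.0000, 1.0000, 0.0000)
After 1 tick: (0.2500, 0.2800, 0.2400, 0.2300)
After 2 ticks: (0.2575, 0.2517, 0.2614, 0.2294)
P(in 2 jobs after 2 ticks) = 0.2614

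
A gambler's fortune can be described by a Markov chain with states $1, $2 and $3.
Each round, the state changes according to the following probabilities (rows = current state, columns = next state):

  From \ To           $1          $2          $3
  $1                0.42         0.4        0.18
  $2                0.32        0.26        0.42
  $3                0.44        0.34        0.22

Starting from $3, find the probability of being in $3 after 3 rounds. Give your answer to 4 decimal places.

Propagate the distribution vector 3 rounds from $3.
After 0 rounds: (0.0000, 0.0000, 1.0000)
After 1 round: (0.4400, 0.3400, 0.2200)
After 2 rounds: (0.3904, 0.3392, 0.2704)
After 3 rounds: (0.3915, 0.3363, 0.2722)
P(in $3 after 3 rounds) = 0.2722

0.2722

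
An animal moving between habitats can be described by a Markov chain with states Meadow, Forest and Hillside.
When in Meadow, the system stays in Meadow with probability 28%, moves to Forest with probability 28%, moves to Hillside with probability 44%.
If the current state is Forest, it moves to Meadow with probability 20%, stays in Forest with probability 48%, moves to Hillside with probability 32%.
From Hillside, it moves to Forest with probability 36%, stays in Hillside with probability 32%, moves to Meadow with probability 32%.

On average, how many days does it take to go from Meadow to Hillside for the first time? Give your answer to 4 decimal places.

2.5126

Let t(s) be the expected number of days to first reach Hillside from state s, with t(Hillside) = 0. Conditioning on the first day:
t(Meadow) = 1 + 0.28·t(Meadow) + 0.28·t(Forest)
t(Forest) = 1 + 0.2·t(Meadow) + 0.48·t(Forest)
Solving: t(Meadow) = 2.5126, t(Forest) = 2.8894.
Expected days from Meadow to Hillside: 2.5126.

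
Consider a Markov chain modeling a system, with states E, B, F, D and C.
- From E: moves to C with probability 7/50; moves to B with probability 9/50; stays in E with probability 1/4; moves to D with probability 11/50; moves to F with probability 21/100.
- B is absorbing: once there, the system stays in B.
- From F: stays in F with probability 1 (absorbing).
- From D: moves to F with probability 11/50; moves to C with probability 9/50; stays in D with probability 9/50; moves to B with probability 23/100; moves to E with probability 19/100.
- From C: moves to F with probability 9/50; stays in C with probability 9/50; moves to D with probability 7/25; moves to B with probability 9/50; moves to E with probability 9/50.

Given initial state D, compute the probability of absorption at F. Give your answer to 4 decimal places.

0.4997

Let h(s) be the probability of absorption at F starting from transient state s. Then h(F) = 1 and h(B) = 0. By first-step analysis:
h(E) = 0.25·h(E) + 0.18·0 + 0.21·1 + 0.22·h(D) + 0.14·h(C)
h(D) = 0.19·h(E) + 0.23·0 + 0.22·1 + 0.18·h(D) + 0.18·h(C)
h(C) = 0.18·h(E) + 0.18·0 + 0.18·1 + 0.28·h(D) + 0.18·h(C)
Solving: h(E) = 0.5207, h(D) = 0.4997, h(C) = 0.5044.
Starting from D, the probability is 0.4997.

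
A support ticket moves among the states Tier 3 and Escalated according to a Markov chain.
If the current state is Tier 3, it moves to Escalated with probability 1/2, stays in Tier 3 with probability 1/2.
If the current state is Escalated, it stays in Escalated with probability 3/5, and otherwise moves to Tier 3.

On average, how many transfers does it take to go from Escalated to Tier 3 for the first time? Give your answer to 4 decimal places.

Let t(s) be the expected number of transfers to first reach Tier 3 from state s, with t(Tier 3) = 0. Conditioning on the first transfer:
t(Escalated) = 1 + 0.6·t(Escalated)
Solving: t(Escalated) = 2.5000.
Expected transfers from Escalated to Tier 3: 2.5000.

2.5000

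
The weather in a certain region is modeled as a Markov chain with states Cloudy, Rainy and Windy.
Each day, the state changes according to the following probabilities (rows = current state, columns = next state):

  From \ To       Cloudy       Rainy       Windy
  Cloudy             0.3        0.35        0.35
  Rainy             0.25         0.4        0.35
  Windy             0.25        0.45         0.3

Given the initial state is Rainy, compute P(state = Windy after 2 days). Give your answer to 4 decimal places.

Sum over the intermediate state after 1 day:
P = P(Rainy→Cloudy)·P(Cloudy→Windy) + P(Rainy→Rainy)·P(Rainy→Windy) + P(Rainy→Windy)·P(Windy→Windy)
  = 0.25×0.35 + 0.4×0.35 + 0.35×0.3
  = 0.0875 + 0.1400 + 0.1050 = 0.3325

0.3325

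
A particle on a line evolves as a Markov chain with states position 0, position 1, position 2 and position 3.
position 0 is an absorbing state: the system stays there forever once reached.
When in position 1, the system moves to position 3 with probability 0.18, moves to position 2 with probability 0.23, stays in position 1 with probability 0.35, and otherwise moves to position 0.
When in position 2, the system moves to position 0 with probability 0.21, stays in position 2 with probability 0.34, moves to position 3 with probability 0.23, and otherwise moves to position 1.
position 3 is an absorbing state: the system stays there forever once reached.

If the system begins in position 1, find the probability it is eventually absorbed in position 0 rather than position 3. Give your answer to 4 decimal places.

Let h(s) be the probability of absorption at position 0 starting from transient state s. Then h(position 0) = 1 and h(position 3) = 0. By first-step analysis:
h(position 1) = 0.24·1 + 0.35·h(position 1) + 0.23·h(position 2) + 0.18·0
h(position 2) = 0.21·1 + 0.22·h(position 1) + 0.34·h(position 2) + 0.23·0
Solving: h(position 1) = 0.5462, h(position 2) = 0.5003.
Starting from position 1, the probability is 0.5462.

0.5462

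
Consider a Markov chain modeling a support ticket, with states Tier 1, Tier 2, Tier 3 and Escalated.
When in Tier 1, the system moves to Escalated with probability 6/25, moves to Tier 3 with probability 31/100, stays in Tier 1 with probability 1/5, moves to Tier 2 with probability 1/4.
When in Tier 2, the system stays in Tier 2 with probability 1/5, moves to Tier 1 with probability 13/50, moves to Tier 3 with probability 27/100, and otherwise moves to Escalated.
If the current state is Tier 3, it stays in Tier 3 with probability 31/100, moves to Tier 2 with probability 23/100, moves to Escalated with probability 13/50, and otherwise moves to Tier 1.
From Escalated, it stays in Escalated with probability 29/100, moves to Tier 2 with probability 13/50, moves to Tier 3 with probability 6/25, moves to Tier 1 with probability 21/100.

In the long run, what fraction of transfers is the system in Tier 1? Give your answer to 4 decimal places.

0.2168

Let the stationary distribution be π with π = πP and π_1 + π_2 + π_3 + π_4 = 1.
π_1 = 0.2·π_1 + 0.26·π_2 + 0.2·π_3 + 0.21·π_4
π_2 = 0.25·π_1 + 0.2·π_2 + 0.23·π_3 + 0.26·π_4
π_3 = 0.31·π_1 + 0.27·π_2 + 0.31·π_3 + 0.24·π_4
Solving with the normalization constraint gives π = (0.2168, 0.2353, 0.2820, 0.2660).
So the stationary probability of Tier 1 is 0.2168.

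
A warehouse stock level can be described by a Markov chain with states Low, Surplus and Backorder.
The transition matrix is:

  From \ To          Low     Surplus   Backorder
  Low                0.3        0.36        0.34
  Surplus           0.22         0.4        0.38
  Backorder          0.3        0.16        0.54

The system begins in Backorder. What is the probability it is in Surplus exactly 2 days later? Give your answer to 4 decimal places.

0.2584

Sum over the intermediate state after 1 day:
P = P(Backorder→Low)·P(Low→Surplus) + P(Backorder→Surplus)·P(Surplus→Surplus) + P(Backorder→Backorder)·P(Backorder→Surplus)
  = 0.3×0.36 + 0.16×0.4 + 0.54×0.16
  = 0.1080 + 0.0640 + 0.0864 = 0.2584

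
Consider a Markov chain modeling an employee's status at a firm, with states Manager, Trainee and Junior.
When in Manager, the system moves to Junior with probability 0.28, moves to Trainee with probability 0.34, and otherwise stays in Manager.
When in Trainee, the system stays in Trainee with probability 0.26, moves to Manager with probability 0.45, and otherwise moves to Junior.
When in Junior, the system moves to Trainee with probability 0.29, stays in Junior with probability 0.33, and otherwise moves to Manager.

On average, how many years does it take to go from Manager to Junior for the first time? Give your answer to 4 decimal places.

Let t(s) be the expected number of years to first reach Junior from state s, with t(Junior) = 0. Conditioning on the first year:
t(Manager) = 1 + 0.38·t(Manager) + 0.34·t(Trainee)
t(Trainee) = 1 + 0.45·t(Manager) + 0.26·t(Trainee)
Solving: t(Manager) = 3.5317, t(Trainee) = 3.4990.
Expected years from Manager to Junior: 3.5317.

3.5317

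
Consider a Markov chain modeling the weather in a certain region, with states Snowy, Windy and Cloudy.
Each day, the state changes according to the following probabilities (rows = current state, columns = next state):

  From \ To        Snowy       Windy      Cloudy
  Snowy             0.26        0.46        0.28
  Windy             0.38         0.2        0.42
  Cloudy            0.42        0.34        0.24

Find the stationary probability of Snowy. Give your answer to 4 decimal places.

Let the stationary distribution be π with π = πP and π_1 + π_2 + π_3 = 1.
π_1 = 0.26·π_1 + 0.38·π_2 + 0.42·π_3
π_2 = 0.46·π_1 + 0.2·π_2 + 0.34·π_3
Solving with the normalization constraint gives π = (0.3505, 0.3351, 0.3143).
So the stationary probability of Snowy is 0.3505.

0.3505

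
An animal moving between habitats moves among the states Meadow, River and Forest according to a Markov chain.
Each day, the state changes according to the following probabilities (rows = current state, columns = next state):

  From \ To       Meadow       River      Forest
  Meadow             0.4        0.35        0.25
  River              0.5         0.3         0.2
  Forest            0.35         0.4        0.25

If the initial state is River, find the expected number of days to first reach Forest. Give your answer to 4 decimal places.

4.4898

Let t(s) be the expected number of days to first reach Forest from state s, with t(Forest) = 0. Conditioning on the first day:
t(Meadow) = 1 + 0.4·t(Meadow) + 0.35·t(River)
t(River) = 1 + 0.5·t(Meadow) + 0.3·t(River)
Solving: t(Meadow) = 4.2857, t(River) = 4.4898.
Expected days from River to Forest: 4.4898.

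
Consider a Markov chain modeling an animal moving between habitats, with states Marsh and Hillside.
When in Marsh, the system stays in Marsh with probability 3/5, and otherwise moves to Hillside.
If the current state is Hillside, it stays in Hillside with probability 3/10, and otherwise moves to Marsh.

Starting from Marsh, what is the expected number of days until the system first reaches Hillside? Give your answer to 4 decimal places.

2.5000

Let t(s) be the expected number of days to first reach Hillside from state s, with t(Hillside) = 0. Conditioning on the first day:
t(Marsh) = 1 + 0.6·t(Marsh)
Solving: t(Marsh) = 2.5000.
Expected days from Marsh to Hillside: 2.5000.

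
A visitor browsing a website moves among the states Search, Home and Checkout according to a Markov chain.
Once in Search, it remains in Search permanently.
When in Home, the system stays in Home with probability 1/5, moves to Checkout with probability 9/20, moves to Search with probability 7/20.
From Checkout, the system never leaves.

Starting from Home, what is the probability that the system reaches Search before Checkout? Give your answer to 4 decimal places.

Let h(s) be the probability of absorption at Search starting from transient state s. Then h(Search) = 1 and h(Checkout) = 0. By first-step analysis:
h(Home) = 0.35·1 + 0.2·h(Home) + 0.45·0
Solving: h(Home) = 0.4375.
Starting from Home, the probability is 0.4375.

0.4375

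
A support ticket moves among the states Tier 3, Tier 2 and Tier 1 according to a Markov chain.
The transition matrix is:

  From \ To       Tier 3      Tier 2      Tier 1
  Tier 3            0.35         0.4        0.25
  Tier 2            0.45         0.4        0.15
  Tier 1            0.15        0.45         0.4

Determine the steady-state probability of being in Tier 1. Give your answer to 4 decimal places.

Let the stationary distribution be π with π = πP and π_1 + π_2 + π_3 = 1.
π_1 = 0.35·π_1 + 0.45·π_2 + 0.15·π_3
π_2 = 0.4·π_1 + 0.4·π_2 + 0.45·π_3
Solving with the normalization constraint gives π = (0.3421, 0.4123, 0.2456).
So the stationary probability of Tier 1 is 0.2456.

0.2456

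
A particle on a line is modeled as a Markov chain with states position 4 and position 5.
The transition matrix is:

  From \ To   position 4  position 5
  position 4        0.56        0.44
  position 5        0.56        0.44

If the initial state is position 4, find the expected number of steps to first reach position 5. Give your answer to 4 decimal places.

Let t(s) be the expected number of steps to first reach position 5 from state s, with t(position 5) = 0. Conditioning on the first step:
t(position 4) = 1 + 0.56·t(position 4)
Solving: t(position 4) = 2.2727.
Expected steps from position 4 to position 5: 2.2727.

2.2727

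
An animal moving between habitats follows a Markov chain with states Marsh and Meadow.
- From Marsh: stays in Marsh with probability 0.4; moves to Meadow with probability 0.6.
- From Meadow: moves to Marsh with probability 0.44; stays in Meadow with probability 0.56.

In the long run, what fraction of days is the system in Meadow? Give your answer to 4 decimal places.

Let the stationary distribution be π with π = πP and π_1 + π_2 = 1.
π_1 = 0.4·π_1 + 0.44·π_2
Solving with the normalization constraint gives π = (0.4231, 0.5769).
So the stationary probability of Meadow is 0.5769.

0.5769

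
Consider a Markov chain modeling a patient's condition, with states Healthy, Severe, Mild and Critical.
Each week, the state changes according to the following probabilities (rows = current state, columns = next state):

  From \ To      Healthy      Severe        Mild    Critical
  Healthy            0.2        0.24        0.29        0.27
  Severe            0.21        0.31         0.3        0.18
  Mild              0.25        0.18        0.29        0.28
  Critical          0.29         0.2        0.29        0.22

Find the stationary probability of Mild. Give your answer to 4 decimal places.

0.2923

Let the stationary distribution be π with π = πP and π_1 + π_2 + π_3 + π_4 = 1.
π_1 = 0.2·π_1 + 0.21·π_2 + 0.25·π_3 + 0.29·π_4
π_2 = 0.24·π_1 + 0.31·π_2 + 0.18·π_3 + 0.2·π_4
π_3 = 0.29·π_1 + 0.3·π_2 + 0.29·π_3 + 0.29·π_4
Solving with the normalization constraint gives π = (0.2385, 0.2289, 0.2923, 0.2403).
So the stationary probability of Mild is 0.2923.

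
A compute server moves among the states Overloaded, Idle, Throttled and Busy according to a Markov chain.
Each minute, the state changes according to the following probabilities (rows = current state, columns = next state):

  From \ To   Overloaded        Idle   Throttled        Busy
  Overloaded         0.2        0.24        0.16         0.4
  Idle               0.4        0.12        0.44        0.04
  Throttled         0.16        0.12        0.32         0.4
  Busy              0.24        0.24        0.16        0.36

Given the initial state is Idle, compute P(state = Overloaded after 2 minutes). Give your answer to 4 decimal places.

Propagate the distribution vector 2 minutes from Idle.
After 0 minutes: (0.0000, 1.0000, 0.0000, 0.0000)
After 1 minute: (0.4000, 0.1200, 0.4400, 0.0400)
After 2 minutes: (0.2080, 0.1728, 0.2640, 0.3552)
P(in Overloaded after 2 minutes) = 0.2080

0.2080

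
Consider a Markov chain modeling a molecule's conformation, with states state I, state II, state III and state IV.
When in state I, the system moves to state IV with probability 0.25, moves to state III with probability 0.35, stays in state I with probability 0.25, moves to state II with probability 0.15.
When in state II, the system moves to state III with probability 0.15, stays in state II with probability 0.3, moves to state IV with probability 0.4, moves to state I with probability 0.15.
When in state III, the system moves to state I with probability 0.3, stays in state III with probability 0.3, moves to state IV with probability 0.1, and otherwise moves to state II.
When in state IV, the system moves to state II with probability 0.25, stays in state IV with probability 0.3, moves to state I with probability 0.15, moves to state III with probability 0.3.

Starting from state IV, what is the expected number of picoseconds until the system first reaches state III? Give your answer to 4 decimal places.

3.6834

Let t(s) be the expected number of picoseconds to first reach state III from state s, with t(state III) = 0. Conditioning on the first picosecond:
t(state I) = 1 + 0.25·t(state I) + 0.15·t(state II) + 0.25·t(state IV)
t(state II) = 1 + 0.15·t(state I) + 0.3·t(state II) + 0.4·t(state IV)
t(state IV) = 1 + 0.15·t(state I) + 0.25·t(state II) + 0.3·t(state IV)
Solving: t(state I) = 3.4141, t(state II) = 4.2649, t(state IV) = 3.6834.
Expected picoseconds from state IV to state III: 3.6834.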